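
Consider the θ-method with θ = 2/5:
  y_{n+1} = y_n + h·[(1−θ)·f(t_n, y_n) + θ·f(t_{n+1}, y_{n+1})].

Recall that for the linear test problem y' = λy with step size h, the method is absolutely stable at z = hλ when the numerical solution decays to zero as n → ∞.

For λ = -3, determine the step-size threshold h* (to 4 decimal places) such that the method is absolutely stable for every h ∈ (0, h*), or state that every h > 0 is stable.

(-10.0000,0); λ=-3 ⇒ h* = (10)/3 = 3.3333.

With y'=λy (z=hλ):
  y_{n+1} = y_n + z·[3/5·y_n + 2/5·y_{n+1}] ⇒ (1 − 2/5z)y_{n+1} = (1 + 3/5z)y_n
  ⇒ R(z) = (1 + 3/5z)/(1 − 2/5z).

Solve |R(x)|<1 on ℝ⁻.
x=-1.04: |R|=0.2655
R=−1: 1+3/5x = −1+2/5x ⇒ -1/5x=2 ⇒ x=2/(-1/5)=-10.0000
Confirm numerically:
  x=-8.838: |R|=0.94876 <1
  x=-7.168: |R|=0.85354 <1
  x=-4.497: |R|=0.60676 <1
  x=-10.590: |R|=1.02254 >1
  x=-10.363: |R|=1.01411 >1
So |R|<1 on (-10.0000, 0).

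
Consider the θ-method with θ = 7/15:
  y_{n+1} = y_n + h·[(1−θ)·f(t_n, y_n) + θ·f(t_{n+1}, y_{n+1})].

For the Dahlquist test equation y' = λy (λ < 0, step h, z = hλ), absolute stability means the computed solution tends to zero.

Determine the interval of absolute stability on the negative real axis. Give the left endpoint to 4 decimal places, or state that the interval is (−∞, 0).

(-30.0000, 0).

On y'=λy, z=hλ:
  y_{n+1} = y_n + z·[8/15·y_n + 7/15·y_{n+1}] ⇒ (1 − 7/15z)y_{n+1} = (1 + 8/15z)y_n
  ⇒ R(z) = (1 + 8/15z)/(1 − 7/15z).

Boundary: |R(x)|=1, x<0.
x=-1.56: |R|=0.0972
R=−1: 1+8/15x = −1+7/15x ⇒ -1/15x=2 ⇒ x=2/(-1/15)=-30.0000
Confirm numerically:
  x=-27.040: |R|=0.98551 <1
  x=-17.717: |R|=0.91165 <1
  x=-17.563: |R|=0.90984 <1
  x=-30.319: |R|=1.00140 >1
  x=-30.159: |R|=1.00070 >1
Interval (-30.0000, 0).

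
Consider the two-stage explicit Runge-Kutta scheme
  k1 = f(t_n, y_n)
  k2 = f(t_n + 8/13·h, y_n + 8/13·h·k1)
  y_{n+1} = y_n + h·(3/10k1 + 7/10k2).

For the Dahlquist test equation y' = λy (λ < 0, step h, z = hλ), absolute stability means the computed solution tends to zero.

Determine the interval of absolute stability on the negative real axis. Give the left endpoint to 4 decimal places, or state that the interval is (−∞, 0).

With y'=λy (z=hλ):
  k1=λy_n ⇒ h·k1=z·y_n;  k2=λ(1+8/13z)y_n ⇒ h·k2=z(1+8/13z)y_n
  y_{n+1}/y_n = 1 + 3/10z + 7/10z(1+8/13z) = 1 + z + 28/65z²
  R(z) = 1 + z + 28/65z².

Need |R(x)|<1, x<0.
x=-1.71: |R|=0.5496
R=1: x+28/65x²=0 ⇒ x=−65/28=-2.3214; min R=1−1/(4·28/65)=0.4196>−1
Confirm numerically:
  x=-1.272: |R|=0.42498 <1
  x=-1.245: |R|=0.42270 <1
  x=-1.068: |R|=0.42335 <1
  x=-0.938: |R|=0.44101 <1
  x=-2.873: |R|=1.68262 >1
  x=-2.674: |R|=1.40612 >1
  x=-2.350: |R|=1.02892 >1
Interval (-2.3214, 0).

z∈(-2.3214,0).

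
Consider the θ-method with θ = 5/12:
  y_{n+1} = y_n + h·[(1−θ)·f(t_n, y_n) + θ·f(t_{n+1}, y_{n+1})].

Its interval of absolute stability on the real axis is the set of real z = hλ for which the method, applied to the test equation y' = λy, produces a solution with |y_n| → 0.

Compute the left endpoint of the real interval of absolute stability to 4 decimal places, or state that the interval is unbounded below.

z* = -12.0000.

On y'=λy, z=hλ:
  y_{n+1} = y_n + z·[7/12·y_n + 5/12·y_{n+1}] ⇒ (1 − 5/12z)y_{n+1} = (1 + 7/12z)y_n
  so R(z) = (1 + 7/12z)/(1 − 5/12z).

Find x<0 with |R(x)|<1.
x=-0.54: |R|=0.5592
R=−1: 1+7/12x = −1+5/12x ⇒ -1/6x=2 ⇒ x=2/(-1/6)=-12.0000
Confirm numerically:
  x=-11.720: |R|=0.99207 <1
  x=-8.083: |R|=0.85054 <1
  x=-7.515: |R|=0.81906 <1
  x=-6.085: |R|=0.72115 <1
  x=-12.508: |R|=1.01363 >1
  x=-12.489: |R|=1.01314 >1
  x=-12.072: |R|=1.00199 >1
Stable set (-12.0000, 0).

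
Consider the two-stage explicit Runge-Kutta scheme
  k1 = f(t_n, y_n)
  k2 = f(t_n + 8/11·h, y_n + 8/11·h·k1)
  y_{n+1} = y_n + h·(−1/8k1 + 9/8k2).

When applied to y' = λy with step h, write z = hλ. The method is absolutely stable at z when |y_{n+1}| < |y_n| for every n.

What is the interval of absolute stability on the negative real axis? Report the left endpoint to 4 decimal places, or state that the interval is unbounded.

Test eqn y'=λy, z=hλ:
  k1=λy_n ⇒ h·k1=z·y_n;  k2=λ(1+8/11z)y_n ⇒ h·k2=z(1+8/11z)y_n
  y_{n+1}/y_n = 1 − 1/8z + 9/8z(1+8/11z) = 1 + z + 9/11z²
  so R(z) = 1 + z + 9/11z².

Need |R(x)|<1, x<0.
x=-1.17: |R|=0.9500
R=1: x+9/11x²=0 ⇒ x=−11/9=-1.2222; min R=1−1/(4·9/11)=0.6944>−1
Confirm numerically:
  x=-1.154: |R|=0.93559 <1
  x=-1.146: |R|=0.92853 <1
  x=-1.117: |R|=0.90384 <1
  x=-1.111: |R|=0.89890 <1
  x=-1.435: |R|=1.24982 >1
  x=-1.318: |R|=1.10328 >1
So |R|<1 on (-1.2222, 0).

(-1.2222, 0).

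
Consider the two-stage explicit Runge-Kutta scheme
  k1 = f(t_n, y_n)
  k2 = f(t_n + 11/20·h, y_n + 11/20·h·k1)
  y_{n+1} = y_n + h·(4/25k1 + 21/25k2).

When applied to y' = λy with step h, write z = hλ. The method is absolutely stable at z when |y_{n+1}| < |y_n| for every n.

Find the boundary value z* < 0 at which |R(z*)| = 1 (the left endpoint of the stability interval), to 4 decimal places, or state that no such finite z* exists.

left endpoint -2.1645.

With y'=λy (z=hλ):
  k1=λy_n ⇒ h·k1=z·y_n;  k2=λ(1+11/20z)y_n ⇒ h·k2=z(1+11/20z)y_n
  y_{n+1}/y_n = 1 + 4/25z + 21/25z(1+11/20z) = 1 + z + 231/500z²
  ⇒ R(z) = 1 + z + 231/500z².

Find x<0 with |R(x)|<1.
x=-1.39: |R|=0.5026
R=1: x+231/500x²=0 ⇒ x=−500/231=-2.1645; min R=1−1/(4·231/500)=0.4589>−1
Confirm numerically:
  x=-1.808: |R|=0.70222 <1
  x=-1.798: |R|=0.69556 <1
  x=-1.693: |R|=0.63121 <1
  x=-2.661: |R|=1.61039 >1
  x=-2.539: |R|=1.43929 >1
  x=-2.419: |R|=1.28442 >1
Interval (-2.1645, 0).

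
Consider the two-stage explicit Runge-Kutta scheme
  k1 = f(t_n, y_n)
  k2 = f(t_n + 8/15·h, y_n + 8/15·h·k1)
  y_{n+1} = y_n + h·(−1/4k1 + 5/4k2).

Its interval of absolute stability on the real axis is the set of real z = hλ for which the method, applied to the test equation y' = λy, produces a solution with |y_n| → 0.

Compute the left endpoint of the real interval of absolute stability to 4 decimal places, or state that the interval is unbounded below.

left endpoint -1.5000.

On y'=λy, z=hλ:
  k1=λy_n ⇒ h·k1=z·y_n;  k2=λ(1+8/15z)y_n ⇒ h·k2=z(1+8/15z)y_n
  y_{n+1}/y_n = 1 − 1/4z + 5/4z(1+8/15z) = 1 + z + 2/3z²
  so R(z) = 1 + z + 2/3z².

Find x<0 with |R(x)|<1.
x=-1.58: |R|=1.0843
R=1: x+2/3x²=0 ⇒ x=−3/2=-1.5000; min R=1−1/(4·2/3)=0.6250>−1
Confirm numerically:
  x=-1.455: |R|=0.95635 <1
  x=-0.957: |R|=0.65357 <1
  x=-0.677: |R|=0.62855 <1
  x=-2.006: |R|=1.67669 >1
  x=-1.799: |R|=1.35860 >1
Stable set (-1.5000, 0).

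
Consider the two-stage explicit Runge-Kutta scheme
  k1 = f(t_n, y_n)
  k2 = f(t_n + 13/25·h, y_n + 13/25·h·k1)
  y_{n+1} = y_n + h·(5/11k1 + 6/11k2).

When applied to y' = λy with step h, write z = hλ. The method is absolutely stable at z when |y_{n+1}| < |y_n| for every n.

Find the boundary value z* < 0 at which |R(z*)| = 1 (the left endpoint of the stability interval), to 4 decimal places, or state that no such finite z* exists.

left endpoint -3.5256.

With y'=λy (z=hλ):
  k1=λy_n ⇒ h·k1=z·y_n;  k2=λ(1+13/25z)y_n ⇒ h·k2=z(1+13/25z)y_n
  y_{n+1}/y_n = 1 + 5/11z + 6/11z(1+13/25z) = 1 + z + 78/275z²
  ⇒ R(z) = 1 + z + 78/275z².

Find x<0 with |R(x)|<1.
x=-0.81: |R|=0.3761
R=1: x+78/275x²=0 ⇒ x=−275/78=-3.5256; min R=1−1/(4·78/275)=0.1186>−1
Confirm numerically:
  x=-2.477: |R|=0.26326 <1
  x=-2.461: |R|=0.25685 <1
  x=-2.371: |R|=0.22350 <1
  x=-4.000: |R|=1.53818 >1
  x=-3.955: |R|=1.48165 >1
  x=-3.954: |R|=1.48040 >1
So |R|<1 on (-3.5256, 0).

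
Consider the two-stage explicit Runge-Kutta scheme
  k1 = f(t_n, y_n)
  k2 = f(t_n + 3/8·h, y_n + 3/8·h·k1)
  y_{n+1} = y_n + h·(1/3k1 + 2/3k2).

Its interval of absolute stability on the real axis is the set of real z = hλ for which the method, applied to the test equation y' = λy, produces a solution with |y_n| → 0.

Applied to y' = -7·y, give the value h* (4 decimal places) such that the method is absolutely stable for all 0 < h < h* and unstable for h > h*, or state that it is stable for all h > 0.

With y'=λy (z=hλ):
  k1=λy_n ⇒ h·k1=z·y_n;  k2=λ(1+3/8z)y_n ⇒ h·k2=z(1+3/8z)y_n
  y_{n+1}/y_n = 1 + 1/3z + 2/3z(1+3/8z) = 1 + z + 1/4z²
  ⇒ R(z) = 1 + z + 1/4z².

Need |R(x)|<1, x<0.
x=-1.65: |R|=0.0306
R=1: x+1/4x²=0 ⇒ x=−4=-4.0000; min R=1−1/(4·1/4)=0.0000>−1
Confirm numerically:
  x=-3.766: |R|=0.77969 <1
  x=-3.378: |R|=0.47472 <1
  x=-2.733: |R|=0.13432 <1
  x=-2.698: |R|=0.12180 <1
  x=-4.406: |R|=1.44721 >1
  x=-4.328: |R|=1.35490 >1
  x=-4.227: |R|=1.23988 >1
Stable set (-4.0000, 0).

(-4.0000,0); λ=-7 ⇒ h* = (4)/7 = 0.5714.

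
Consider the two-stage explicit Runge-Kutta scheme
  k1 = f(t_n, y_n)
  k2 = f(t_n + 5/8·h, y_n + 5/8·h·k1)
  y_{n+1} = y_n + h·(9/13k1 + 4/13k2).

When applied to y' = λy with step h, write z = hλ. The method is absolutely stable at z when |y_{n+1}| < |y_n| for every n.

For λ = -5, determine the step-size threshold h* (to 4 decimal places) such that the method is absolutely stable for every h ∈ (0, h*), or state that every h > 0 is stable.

(-5.2000,0); λ=-5 ⇒ h* = (26/5)/5 = 1.0400.

On y'=λy, z=hλ:
  k1=λy_n ⇒ h·k1=z·y_n;  k2=λ(1+5/8z)y_n ⇒ h·k2=z(1+5/8z)y_n
  y_{n+1}/y_n = 1 + 9/13z + 4/13z(1+5/8z) = 1 + z + 5/26z²
  so R(z) = 1 + z + 5/26z².

Boundary: |R(x)|=1, x<0.
x=-0.88: |R|=0.2689
R=1: x+5/26x²=0 ⇒ x=−26/5=-5.2000; min R=1−1/(4·5/26)=-0.3000>−1
Confirm numerically:
  x=-4.036: |R|=0.09656 <1
  x=-3.082: |R|=0.25532 <1
  x=-2.959: |R|=0.27522 <1
  x=-2.595: |R|=0.30000 <1
  x=-5.619: |R|=1.45276 >1
  x=-5.610: |R|=1.44233 >1
Interval (-5.2000, 0).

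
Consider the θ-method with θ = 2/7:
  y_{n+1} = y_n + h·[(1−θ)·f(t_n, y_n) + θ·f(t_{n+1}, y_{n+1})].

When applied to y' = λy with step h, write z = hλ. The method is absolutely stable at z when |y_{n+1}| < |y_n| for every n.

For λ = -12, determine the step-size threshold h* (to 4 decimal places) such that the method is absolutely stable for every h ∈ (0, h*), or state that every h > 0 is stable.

Test eqn y'=λy, z=hλ:
  y_{n+1} = y_n + z·[5/7·y_n + 2/7·y_{n+1}] ⇒ (1 − 2/7z)y_{n+1} = (1 + 5/7z)y_n
  ⇒ R(z) = (1 + 5/7z)/(1 − 2/7z).

Need |R(x)|<1, x<0.
x=-0.43: |R|=0.6170
R=−1: 1+5/7x = −1+2/7x ⇒ -3/7x=2 ⇒ x=2/(-3/7)=-4.6667
Confirm numerically:
  x=-3.903: |R|=0.84527 <1
  x=-2.799: |R|=0.55525 <1
  x=-2.104: |R|=0.31406 <1
  x=-5.220: |R|=1.09518 >1
  x=-5.123: |R|=1.07938 >1
  x=-4.823: |R|=1.02817 >1
So |R|<1 on (-4.6667, 0).

(-4.6667,0); λ=-12 ⇒ h* = (14/3)/12 = 0.3889.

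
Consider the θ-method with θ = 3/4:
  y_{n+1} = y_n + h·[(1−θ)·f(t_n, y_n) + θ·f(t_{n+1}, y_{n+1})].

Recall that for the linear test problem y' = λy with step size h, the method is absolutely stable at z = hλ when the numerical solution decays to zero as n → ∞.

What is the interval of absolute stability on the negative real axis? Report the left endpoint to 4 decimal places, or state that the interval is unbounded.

On y'=λy, z=hλ:
  y_{n+1} = y_n + z·[1/4·y_n + 3/4·y_{n+1}] ⇒ (1 − 3/4z)y_{n+1} = (1 + 1/4z)y_n
  ⇒ R(z) = (1 + 1/4z)/(1 − 3/4z).

Need |R(x)|<1, x<0.
x=-0.83: |R|=0.4884
x=-2: |R|=0.2000
x=-10: |R|=0.1765
x=-100: |R|=0.3158
θ=3/4≥1/2 ⇒ |1+1/4x|<|1−3/4x| ∀x<0 ⇒ stable on all of ℝ⁻.

unbounded; (−∞, 0).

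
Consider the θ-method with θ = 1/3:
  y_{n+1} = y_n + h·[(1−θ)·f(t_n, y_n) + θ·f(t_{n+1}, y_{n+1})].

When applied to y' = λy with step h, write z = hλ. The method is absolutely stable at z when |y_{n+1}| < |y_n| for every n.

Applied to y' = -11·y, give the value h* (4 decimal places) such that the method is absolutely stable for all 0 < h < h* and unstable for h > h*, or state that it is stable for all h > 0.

With y'=λy (z=hλ):
  y_{n+1} = y_n + z·[2/3·y_n + 1/3·y_{n+1}] ⇒ (1 − 1/3z)y_{n+1} = (1 + 2/3z)y_n
  so R(z) = (1 + 2/3z)/(1 − 1/3z).

Need |R(x)|<1, x<0.
x=-0.9: |R|=0.3077
R=−1: 1+2/3x = −1+1/3x ⇒ -1/3x=2 ⇒ x=2/(-1/3)=-6.0000
Confirm numerically:
  x=-5.444: |R|=0.93415 <1
  x=-3.653: |R|=0.64723 <1
  x=-3.446: |R|=0.60379 <1
  x=-6.413: |R|=1.04388 >1
  x=-6.156: |R|=1.01704 >1
So |R|<1 on (-6.0000, 0).

(-6.0000,0); λ=-11 ⇒ h* = (6)/11 = 0.5455.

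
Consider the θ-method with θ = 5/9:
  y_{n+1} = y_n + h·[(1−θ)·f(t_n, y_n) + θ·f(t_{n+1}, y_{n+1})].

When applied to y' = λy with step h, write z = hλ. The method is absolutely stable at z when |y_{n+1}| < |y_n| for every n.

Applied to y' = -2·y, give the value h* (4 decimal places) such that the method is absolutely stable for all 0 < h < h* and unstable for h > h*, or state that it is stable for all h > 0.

With y'=λy (z=hλ):
  y_{n+1} = y_n + z·[4/9·y_n + 5/9·y_{n+1}] ⇒ (1 − 5/9z)y_{n+1} = (1 + 4/9z)y_n
  Hence R(z) = (1 + 4/9z)/(1 − 5/9z).

Solve |R(x)|<1 on ℝ⁻.
x=-1.13: |R|=0.3058
x=-2: |R|=0.0526
x=-10: |R|=0.5254
x=-100: |R|=0.7682
θ=5/9≥1/2 ⇒ |1+4/9x|<|1−5/9x| ∀x<0 ⇒ interval (−∞,0).

(−∞, 0) — no finite endpoint. Any h>0 works for λ=-2.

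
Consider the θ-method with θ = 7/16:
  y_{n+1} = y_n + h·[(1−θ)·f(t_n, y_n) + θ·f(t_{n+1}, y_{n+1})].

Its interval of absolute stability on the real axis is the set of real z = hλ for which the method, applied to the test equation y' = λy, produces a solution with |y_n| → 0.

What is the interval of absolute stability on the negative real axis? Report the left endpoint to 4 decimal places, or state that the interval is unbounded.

(-16.0000, 0).

Test eqn y'=λy, z=hλ:
  y_{n+1} = y_n + z·[9/16·y_n + 7/16·y_{n+1}] ⇒ (1 − 7/16z)y_{n+1} = (1 + 9/16z)y_n
  R(z) = (1 + 9/16z)/(1 − 7/16z).

Need |R(x)|<1, x<0.
x=-0.71: |R|=0.4583
R=−1: 1+9/16x = −1+7/16x ⇒ -1/8x=2 ⇒ x=2/(-1/8)=-16.0000
Confirm numerically:
  x=-12.227: |R|=0.92572 <1
  x=-10.890: |R|=0.88919 <1
  x=-6.647: |R|=0.70084 <1
  x=-16.527: |R|=1.00800 >1
  x=-16.466: |R|=1.00710 >1
  x=-16.172: |R|=1.00266 >1
Stable set (-16.0000, 0).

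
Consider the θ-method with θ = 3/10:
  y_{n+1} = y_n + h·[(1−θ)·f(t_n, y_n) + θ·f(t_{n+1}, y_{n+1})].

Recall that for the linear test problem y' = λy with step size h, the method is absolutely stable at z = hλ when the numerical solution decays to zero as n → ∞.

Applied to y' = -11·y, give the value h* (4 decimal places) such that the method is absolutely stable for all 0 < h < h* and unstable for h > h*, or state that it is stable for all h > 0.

(-5.0000,0); λ=-11 ⇒ h* = (5)/11 = 0.4545.

Test eqn y'=λy, z=hλ:
  y_{n+1} = y_n + z·[7/10·y_n + 3/10·y_{n+1}] ⇒ (1 − 3/10z)y_{n+1} = (1 + 7/10z)y_n
  R(z) = (1 + 7/10z)/(1 − 3/10z).

Solve |R(x)|<1 on ℝ⁻.
x=-1.59: |R|=0.0765
R=−1: 1+7/10x = −1+3/10x ⇒ -2/5x=2 ⇒ x=2/(-2/5)=-5.0000
Confirm numerically:
  x=-3.165: |R|=0.62349 <1
  x=-3.142: |R|=0.61742 <1
  x=-2.055: |R|=0.27127 <1
  x=-5.505: |R|=1.07618 >1
  x=-5.467: |R|=1.07075 >1
  x=-5.072: |R|=1.01142 >1
Interval (-5.0000, 0).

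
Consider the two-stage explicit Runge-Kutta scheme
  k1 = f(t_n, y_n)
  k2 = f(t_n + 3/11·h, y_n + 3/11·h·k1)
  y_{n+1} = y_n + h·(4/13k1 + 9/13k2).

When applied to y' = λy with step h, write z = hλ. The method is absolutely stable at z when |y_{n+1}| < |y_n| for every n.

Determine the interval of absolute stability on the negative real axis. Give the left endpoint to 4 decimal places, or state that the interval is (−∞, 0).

(-5.2963, 0).

With y'=λy (z=hλ):
  k1=λy_n ⇒ h·k1=z·y_n;  k2=λ(1+3/11z)y_n ⇒ h·k2=z(1+3/11z)y_n
  y_{n+1}/y_n = 1 + 4/13z + 9/13z(1+3/11z) = 1 + z + 27/143z²
  so R(z) = 1 + z + 27/143z².

Find x<0 with |R(x)|<1.
x=-1.11: |R|=0.1226
R=1: x+27/143x²=0 ⇒ x=−143/27=-5.2963; min R=1−1/(4·27/143)=-0.3241>−1
Confirm numerically:
  x=-4.522: |R|=0.33890 <1
  x=-3.487: |R|=0.19121 <1
  x=-2.704: |R|=0.32349 <1
  x=-2.537: |R|=0.32174 <1
  x=-5.505: |R|=1.21693 >1
  x=-5.499: |R|=1.21046 >1
  x=-5.334: |R|=1.03797 >1
Interval (-5.2963, 0).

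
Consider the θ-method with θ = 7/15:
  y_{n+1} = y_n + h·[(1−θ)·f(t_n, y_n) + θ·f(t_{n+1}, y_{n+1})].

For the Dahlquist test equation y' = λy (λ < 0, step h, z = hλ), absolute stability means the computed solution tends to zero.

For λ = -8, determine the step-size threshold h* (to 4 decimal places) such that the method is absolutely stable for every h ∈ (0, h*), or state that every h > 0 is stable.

On y'=λy, z=hλ:
  y_{n+1} = y_n + z·[8/15·y_n + 7/15·y_{n+1}] ⇒ (1 − 7/15z)y_{n+1} = (1 + 8/15z)y_n
  Hence R(z) = (1 + 8/15z)/(1 − 7/15z).

Find x<0 with |R(x)|<1.
x=-0.49: |R|=0.6012
R=−1: 1+8/15x = −1+7/15x ⇒ -1/15x=2 ⇒ x=2/(-1/15)=-30.0000
Confirm numerically:
  x=-29.723: |R|=0.99876 <1
  x=-26.752: |R|=0.98394 <1
  x=-21.082: |R|=0.94514 <1
  x=-30.541: |R|=1.00236 >1
  x=-30.519: |R|=1.00227 >1
  x=-30.384: |R|=1.00169 >1
So |R|<1 on (-30.0000, 0).

(-30.0000,0); λ=-8 ⇒ h* = (30)/8 = 3.7500.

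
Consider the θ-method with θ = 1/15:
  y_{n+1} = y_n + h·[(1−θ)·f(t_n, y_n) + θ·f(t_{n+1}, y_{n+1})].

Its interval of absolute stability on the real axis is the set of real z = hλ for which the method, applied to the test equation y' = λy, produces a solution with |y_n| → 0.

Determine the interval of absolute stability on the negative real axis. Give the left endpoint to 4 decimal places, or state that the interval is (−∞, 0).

(-2.3077, 0).

Test eqn y'=λy, z=hλ:
  y_{n+1} = y_n + z·[14/15·y_n + 1/15·y_{n+1}] ⇒ (1 − 1/15z)y_{n+1} = (1 + 14/15z)y_n
  Hence R(z) = (1 + 14/15z)/(1 − 1/15z).

Boundary: |R(x)|=1, x<0.
x=-1.11: |R|=0.0335
R=−1: 1+14/15x = −1+1/15x ⇒ -13/15x=2 ⇒ x=2/(-13/15)=-2.3077
Confirm numerically:
  x=-2.139: |R|=0.87205 <1
  x=-1.899: |R|=0.68560 <1
  x=-1.347: |R|=0.23601 <1
  x=-2.853: |R|=1.39708 >1
  x=-2.672: |R|=1.26799 >1
  x=-2.499: |R|=1.14212 >1
Interval (-2.3077, 0).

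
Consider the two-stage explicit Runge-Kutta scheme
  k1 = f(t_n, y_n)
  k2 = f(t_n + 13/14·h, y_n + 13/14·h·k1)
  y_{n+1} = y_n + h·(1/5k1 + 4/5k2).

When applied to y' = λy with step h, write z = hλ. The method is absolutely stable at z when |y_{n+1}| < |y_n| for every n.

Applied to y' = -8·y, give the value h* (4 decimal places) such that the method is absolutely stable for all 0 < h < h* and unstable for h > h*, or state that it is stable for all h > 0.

Test eqn y'=λy, z=hλ:
  k1=λy_n ⇒ h·k1=z·y_n;  k2=λ(1+13/14z)y_n ⇒ h·k2=z(1+13/14z)y_n
  y_{n+1}/y_n = 1 + 1/5z + 4/5z(1+13/14z) = 1 + z + 26/35z²
  R(z) = 1 + z + 26/35z².

Find x<0 with |R(x)|<1.
x=-0.74: |R|=0.6668
R=1: x+26/35x²=0 ⇒ x=−35/26=-1.3462; min R=1−1/(4·26/35)=0.6635>−1
Confirm numerically:
  x=-1.232: |R|=0.89553 <1
  x=-1.205: |R|=0.87365 <1
  x=-1.045: |R|=0.76622 <1
  x=-1.029: |R|=0.75757 <1
  x=-1.931: |R|=1.83894 >1
  x=-1.859: |R|=1.70823 >1
  x=-1.722: |R|=1.48078 >1
Stable set (-1.3462, 0).

(-1.3462,0); λ=-8 ⇒ h* = (35/26)/8 = 0.1683.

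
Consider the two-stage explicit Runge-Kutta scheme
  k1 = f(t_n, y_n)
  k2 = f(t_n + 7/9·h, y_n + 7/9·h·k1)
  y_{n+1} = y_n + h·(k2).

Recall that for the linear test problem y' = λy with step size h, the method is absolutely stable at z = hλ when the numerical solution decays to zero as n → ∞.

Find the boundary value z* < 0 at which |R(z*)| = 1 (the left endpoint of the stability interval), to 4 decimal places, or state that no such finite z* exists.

On y'=λy, z=hλ:
  k1=λy_n ⇒ h·k1=z·y_n;  k2=λ(1+7/9z)y_n ⇒ h·k2=z(1+7/9z)y_n
  y_{n+1}/y_n = 1 + z(1+7/9z) = 1 + z + 7/9z²
  Hence R(z) = 1 + z + 7/9z².

Find x<0 with |R(x)|<1.
x=-0.62: |R|=0.6790
R=1: x+7/9x²=0 ⇒ x=−9/7=-1.2857; min R=1−1/(4·7/9)=0.6786>−1
Confirm numerically:
  x=-1.038: |R|=0.80001 <1
  x=-0.995: |R|=0.77502 <1
  x=-0.810: |R|=0.70030 <1
  x=-1.680: |R|=1.51520 >1
  x=-1.469: |R|=1.20941 >1
So |R|<1 on (-1.2857, 0).

z* = -1.2857.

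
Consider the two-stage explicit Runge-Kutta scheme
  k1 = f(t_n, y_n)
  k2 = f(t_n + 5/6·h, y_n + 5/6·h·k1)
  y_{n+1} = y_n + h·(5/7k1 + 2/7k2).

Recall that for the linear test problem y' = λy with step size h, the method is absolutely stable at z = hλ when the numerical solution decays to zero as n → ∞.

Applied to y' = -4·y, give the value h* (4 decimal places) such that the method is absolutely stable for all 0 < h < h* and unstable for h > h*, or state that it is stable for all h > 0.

Set f=λy, z=hλ:
  k1=λy_n ⇒ h·k1=z·y_n;  k2=λ(1+5/6z)y_n ⇒ h·k2=z(1+5/6z)y_n
  y_{n+1}/y_n = 1 + 5/7z + 2/7z(1+5/6z) = 1 + z + 5/21z²
  ⇒ R(z) = 1 + z + 5/21z².

Find x<0 with |R(x)|<1.
x=-1: |R|=0.2381
R=1: x+5/21x²=0 ⇒ x=−21/5=-4.2000; min R=1−1/(4·5/21)=-0.0500>−1
Confirm numerically:
  x=-4.142: |R|=0.94280 <1
  x=-3.433: |R|=0.37307 <1
  x=-3.414: |R|=0.36109 <1
  x=-2.265: |R|=0.04352 <1
  x=-4.642: |R|=1.48852 >1
  x=-4.558: |R|=1.38852 >1
  x=-4.224: |R|=1.02414 >1
Stable set (-4.2000, 0).

(-4.2000,0); λ=-4 ⇒ h* = (21/5)/4 = 1.0500.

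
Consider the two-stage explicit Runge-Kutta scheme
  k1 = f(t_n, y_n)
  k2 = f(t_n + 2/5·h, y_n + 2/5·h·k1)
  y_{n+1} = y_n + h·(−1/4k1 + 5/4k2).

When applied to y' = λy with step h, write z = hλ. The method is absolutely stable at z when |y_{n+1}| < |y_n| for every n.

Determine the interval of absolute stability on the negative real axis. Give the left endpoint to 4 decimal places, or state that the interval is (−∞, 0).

z∈(-2.0000,0).

Test eqn y'=λy, z=hλ:
  k1=λy_n ⇒ h·k1=z·y_n;  k2=λ(1+2/5z)y_n ⇒ h·k2=z(1+2/5z)y_n
  y_{n+1}/y_n = 1 − 1/4z + 5/4z(1+2/5z) = 1 + z + 1/2z²
  ⇒ R(z) = 1 + z + 1/2z².

Find x<0 with |R(x)|<1.
x=-0.49: |R|=0.6300
R=1: x+1/2x²=0 ⇒ x=−2=-2.0000; min R=1−1/(4·1/2)=0.5000>−1
Confirm numerically:
  x=-1.578: |R|=0.66704 <1
  x=-1.151: |R|=0.51140 <1
  x=-1.039: |R|=0.50076 <1
  x=-0.841: |R|=0.51264 <1
  x=-2.551: |R|=1.70280 >1
  x=-2.383: |R|=1.45634 >1
Interval (-2.0000, 0).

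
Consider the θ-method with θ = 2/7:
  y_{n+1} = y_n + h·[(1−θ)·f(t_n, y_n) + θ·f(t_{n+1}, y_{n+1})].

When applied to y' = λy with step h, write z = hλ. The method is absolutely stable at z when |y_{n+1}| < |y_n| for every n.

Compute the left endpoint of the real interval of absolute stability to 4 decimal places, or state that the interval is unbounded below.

On y'=λy, z=hλ:
  y_{n+1} = y_n + z·[5/7·y_n + 2/7·y_{n+1}] ⇒ (1 − 2/7z)y_{n+1} = (1 + 5/7z)y_n
  so R(z) = (1 + 5/7z)/(1 − 2/7z).

Find x<0 with |R(x)|<1.
x=-1.78: |R|=0.1799
R=−1: 1+5/7x = −1+2/7x ⇒ -3/7x=2 ⇒ x=2/(-3/7)=-4.6667
Confirm numerically:
  x=-4.315: |R|=0.93250 <1
  x=-3.242: |R|=0.68303 <1
  x=-2.776: |R|=0.54812 <1
  x=-5.221: |R|=1.09534 >1
  x=-4.869: |R|=1.03626 >1
  x=-4.829: |R|=1.02924 >1
Interval (-4.6667, 0).

left endpoint -4.6667.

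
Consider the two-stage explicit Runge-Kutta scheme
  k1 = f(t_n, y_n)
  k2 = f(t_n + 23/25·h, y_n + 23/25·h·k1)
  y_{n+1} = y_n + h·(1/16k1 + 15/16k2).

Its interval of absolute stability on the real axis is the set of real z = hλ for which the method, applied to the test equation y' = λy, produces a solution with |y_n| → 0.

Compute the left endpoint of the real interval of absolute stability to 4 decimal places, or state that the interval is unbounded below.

z* = -1.1594.

Set f=λy, z=hλ:
  k1=λy_n ⇒ h·k1=z·y_n;  k2=λ(1+23/25z)y_n ⇒ h·k2=z(1+23/25z)y_n
  y_{n+1}/y_n = 1 + 1/16z + 15/16z(1+23/25z) = 1 + z + 69/80z²
  Hence R(z) = 1 + z + 69/80z².

Need |R(x)|<1, x<0.
x=-1.37: |R|=1.2488
R=1: x+69/80x²=0 ⇒ x=−80/69=-1.1594; min R=1−1/(4·69/80)=0.7101>−1
Confirm numerically:
  x=-1.055: |R|=0.90498 <1
  x=-0.790: |R|=0.74829 <1
  x=-0.540: |R|=0.71151 <1
  x=-1.591: |R|=1.59223 >1
  x=-1.463: |R|=1.38307 >1
So |R|<1 on (-1.1594, 0).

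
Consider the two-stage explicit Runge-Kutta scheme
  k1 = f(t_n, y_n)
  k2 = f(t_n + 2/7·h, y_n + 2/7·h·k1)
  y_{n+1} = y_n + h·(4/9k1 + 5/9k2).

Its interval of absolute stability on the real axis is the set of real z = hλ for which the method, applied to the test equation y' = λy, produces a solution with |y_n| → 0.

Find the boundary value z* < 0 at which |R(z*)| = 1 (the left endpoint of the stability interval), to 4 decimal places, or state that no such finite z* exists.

Test eqn y'=λy, z=hλ:
  k1=λy_n ⇒ h·k1=z·y_n;  k2=λ(1+2/7z)y_n ⇒ h·k2=z(1+2/7z)y_n
  y_{n+1}/y_n = 1 + 4/9z + 5/9z(1+2/7z) = 1 + z + 10/63z²
  R(z) = 1 + z + 10/63z².

Boundary: |R(x)|=1, x<0.
x=-1.53: |R|=0.1584
R=1: x+10/63x²=0 ⇒ x=−63/10=-6.3000; min R=1−1/(4·10/63)=-0.5750>−1
Confirm numerically:
  x=-5.755: |R|=0.50215 <1
  x=-5.117: |R|=0.03914 <1
  x=-4.271: |R|=0.37553 <1
  x=-3.237: |R|=0.57380 <1
  x=-6.585: |R|=1.29789 >1
  x=-6.385: |R|=1.08615 >1
  x=-6.347: |R|=1.04735 >1
So |R|<1 on (-6.3000, 0).

left endpoint -6.3000.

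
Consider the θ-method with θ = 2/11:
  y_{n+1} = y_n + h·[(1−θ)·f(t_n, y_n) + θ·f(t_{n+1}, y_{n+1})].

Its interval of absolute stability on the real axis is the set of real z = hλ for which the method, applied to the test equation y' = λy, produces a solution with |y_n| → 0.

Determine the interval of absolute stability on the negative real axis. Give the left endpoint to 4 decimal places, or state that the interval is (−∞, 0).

(-3.1429, 0).

With y'=λy (z=hλ):
  y_{n+1} = y_n + z·[9/11·y_n + 2/11·y_{n+1}] ⇒ (1 − 2/11z)y_{n+1} = (1 + 9/11z)y_n
  Hence R(z) = (1 + 9/11z)/(1 − 2/11z).

Solve |R(x)|<1 on ℝ⁻.
x=-1.06: |R|=0.1113
R=−1: 1+9/11x = −1+2/11x ⇒ -7/11x=2 ⇒ x=2/(-7/11)=-3.1429
Confirm numerically:
  x=-2.751: |R|=0.83378 <1
  x=-2.299: |R|=0.62130 <1
  x=-2.150: |R|=0.54575 <1
  x=-1.508: |R|=0.18350 <1
  x=-3.634: |R|=1.18820 >1
  x=-3.302: |R|=1.06328 >1
So |R|<1 on (-3.1429, 0).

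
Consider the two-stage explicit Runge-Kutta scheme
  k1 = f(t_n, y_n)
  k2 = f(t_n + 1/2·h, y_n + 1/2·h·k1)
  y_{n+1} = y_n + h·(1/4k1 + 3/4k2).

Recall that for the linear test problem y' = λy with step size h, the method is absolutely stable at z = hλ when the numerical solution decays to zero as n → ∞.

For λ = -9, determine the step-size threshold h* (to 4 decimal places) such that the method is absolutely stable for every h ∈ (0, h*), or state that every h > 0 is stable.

Test eqn y'=λy, z=hλ:
  k1=λy_n ⇒ h·k1=z·y_n;  k2=λ(1+1/2z)y_n ⇒ h·k2=z(1+1/2z)y_n
  y_{n+1}/y_n = 1 + 1/4z + 3/4z(1+1/2z) = 1 + z + 3/8z²
  so R(z) = 1 + z + 3/8z².

Boundary: |R(x)|=1, x<0.
x=-0.4: |R|=0.6600
R=1: x+3/8x²=0 ⇒ x=−8/3=-2.6667; min R=1−1/(4·3/8)=0.3333>−1
Confirm numerically:
  x=-2.162: |R|=0.59084 <1
  x=-2.008: |R|=0.50402 <1
  x=-1.391: |R|=0.33458 <1
  x=-3.162: |R|=1.58734 >1
  x=-3.116: |R|=1.52505 >1
So |R|<1 on (-2.6667, 0).

(-2.6667,0); λ=-9 ⇒ h* = (8/3)/9 = 0.2963.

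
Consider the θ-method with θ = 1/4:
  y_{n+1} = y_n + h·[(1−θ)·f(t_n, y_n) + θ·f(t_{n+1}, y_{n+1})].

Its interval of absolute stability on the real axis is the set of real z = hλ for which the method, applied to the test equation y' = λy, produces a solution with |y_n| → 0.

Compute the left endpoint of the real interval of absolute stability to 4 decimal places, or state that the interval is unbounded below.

left endpoint -4.0000.

Set f=λy, z=hλ:
  y_{n+1} = y_n + z·[3/4·y_n + 1/4·y_{n+1}] ⇒ (1 − 1/4z)y_{n+1} = (1 + 3/4z)y_n
  so R(z) = (1 + 3/4z)/(1 − 1/4z).

Find x<0 with |R(x)|<1.
x=-0.54: |R|=0.5242
R=−1: 1+3/4x = −1+1/4x ⇒ -1/2x=2 ⇒ x=2/(-1/2)=-4.0000
Confirm numerically:
  x=-3.390: |R|=0.83491 <1
  x=-2.754: |R|=0.63103 <1
  x=-2.643: |R|=0.59145 <1
  x=-2.157: |R|=0.40133 <1
  x=-4.438: |R|=1.10382 >1
  x=-4.348: |R|=1.08337 >1
  x=-4.095: |R|=1.02347 >1
Interval (-4.0000, 0).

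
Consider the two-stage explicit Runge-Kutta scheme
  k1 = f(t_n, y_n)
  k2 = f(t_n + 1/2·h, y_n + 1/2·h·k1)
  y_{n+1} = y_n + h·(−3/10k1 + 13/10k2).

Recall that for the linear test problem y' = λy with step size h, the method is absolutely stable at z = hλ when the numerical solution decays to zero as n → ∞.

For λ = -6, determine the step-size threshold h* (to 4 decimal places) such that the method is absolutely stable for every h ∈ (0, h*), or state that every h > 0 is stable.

On y'=λy, z=hλ:
  k1=λy_n ⇒ h·k1=z·y_n;  k2=λ(1+1/2z)y_n ⇒ h·k2=z(1+1/2z)y_n
  y_{n+1}/y_n = 1 − 3/10z + 13/10z(1+1/2z) = 1 + z + 13/20z²
  so R(z) = 1 + z + 13/20z².

Find x<0 with |R(x)|<1.
x=-0.79: |R|=0.6157
R=1: x+13/20x²=0 ⇒ x=−20/13=-1.5385; min R=1−1/(4·13/20)=0.6154>−1
Confirm numerically:
  x=-1.402: |R|=0.87564 <1
  x=-1.271: |R|=0.77904 <1
  x=-0.719: |R|=0.61702 <1
  x=-2.117: |R|=1.79610 >1
  x=-1.680: |R|=1.15456 >1
So |R|<1 on (-1.5385, 0).

(-1.5385,0); λ=-6 ⇒ h* = (20/13)/6 = 0.2564.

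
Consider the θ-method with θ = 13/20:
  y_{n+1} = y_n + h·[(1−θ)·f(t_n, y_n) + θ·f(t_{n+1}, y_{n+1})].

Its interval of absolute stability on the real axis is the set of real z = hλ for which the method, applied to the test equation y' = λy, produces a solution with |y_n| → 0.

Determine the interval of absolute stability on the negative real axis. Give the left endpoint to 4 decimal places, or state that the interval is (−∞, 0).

With y'=λy (z=hλ):
  y_{n+1} = y_n + z·[7/20·y_n + 13/20·y_{n+1}] ⇒ (1 − 13/20z)y_{n+1} = (1 + 7/20z)y_n
  R(z) = (1 + 7/20z)/(1 − 13/20z).

Find x<0 with |R(x)|<1.
x=-0.93: |R|=0.4204
x=-2: |R|=0.1304
x=-10: |R|=0.3333
x=-100: |R|=0.5152
θ=13/20≥1/2 ⇒ |1+7/20x|<|1−13/20x| ∀x<0 ⇒ stable on all of ℝ⁻.

unbounded; (−∞, 0).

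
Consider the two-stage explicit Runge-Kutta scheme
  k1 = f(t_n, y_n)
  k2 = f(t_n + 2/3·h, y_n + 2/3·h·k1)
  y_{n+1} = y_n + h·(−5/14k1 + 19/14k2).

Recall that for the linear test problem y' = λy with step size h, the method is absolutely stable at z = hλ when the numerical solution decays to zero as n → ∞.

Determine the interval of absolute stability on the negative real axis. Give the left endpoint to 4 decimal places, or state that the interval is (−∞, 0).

z∈(-1.1053,0).

Set f=λy, z=hλ:
  k1=λy_n ⇒ h·k1=z·y_n;  k2=λ(1+2/3z)y_n ⇒ h·k2=z(1+2/3z)y_n
  y_{n+1}/y_n = 1 − 5/14z + 19/14z(1+2/3z) = 1 + z + 19/21z²
  ⇒ R(z) = 1 + z + 19/21z².

Solve |R(x)|<1 on ℝ⁻.
x=-0.92: |R|=0.8458
R=1: x+19/21x²=0 ⇒ x=−21/19=-1.1053; min R=1−1/(4·19/21)=0.7237>−1
Confirm numerically:
  x=-0.974: |R|=0.88433 <1
  x=-0.908: |R|=0.83794 <1
  x=-0.840: |R|=0.79840 <1
  x=-0.504: |R|=0.72582 <1
  x=-1.652: |R|=1.81719 >1
  x=-1.624: |R|=1.76220 >1
  x=-1.376: |R|=1.33705 >1
Interval (-1.1053, 0).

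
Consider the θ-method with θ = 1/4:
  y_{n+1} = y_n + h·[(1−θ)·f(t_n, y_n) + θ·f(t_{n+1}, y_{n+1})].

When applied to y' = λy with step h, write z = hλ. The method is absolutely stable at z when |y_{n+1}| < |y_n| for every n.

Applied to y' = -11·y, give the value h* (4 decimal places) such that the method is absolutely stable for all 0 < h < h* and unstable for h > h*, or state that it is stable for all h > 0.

(-4.0000,0); λ=-11 ⇒ h* = (4)/11 = 0.3636.

Test eqn y'=λy, z=hλ:
  y_{n+1} = y_n + z·[3/4·y_n + 1/4·y_{n+1}] ⇒ (1 − 1/4z)y_{n+1} = (1 + 3/4z)y_n
  Hence R(z) = (1 + 3/4z)/(1 − 1/4z).

Need |R(x)|<1, x<0.
x=-0.31: |R|=0.7123
R=−1: 1+3/4x = −1+1/4x ⇒ -1/2x=2 ⇒ x=2/(-1/2)=-4.0000
Confirm numerically:
  x=-3.478: |R|=0.86039 <1
  x=-2.510: |R|=0.54224 <1
  x=-2.386: |R|=0.49452 <1
  x=-1.634: |R|=0.16010 <1
  x=-4.469: |R|=1.11076 >1
  x=-4.253: |R|=1.06131 >1
  x=-4.022: |R|=1.00548 >1
Interval (-4.0000, 0).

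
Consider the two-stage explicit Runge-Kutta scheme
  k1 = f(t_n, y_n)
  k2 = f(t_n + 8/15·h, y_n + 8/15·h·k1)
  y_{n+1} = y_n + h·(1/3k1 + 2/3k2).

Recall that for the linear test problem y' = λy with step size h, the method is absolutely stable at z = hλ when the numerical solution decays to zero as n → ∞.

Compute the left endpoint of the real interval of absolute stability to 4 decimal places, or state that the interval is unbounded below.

z* = -2.8125.

Set f=λy, z=hλ:
  k1=λy_n ⇒ h·k1=z·y_n;  k2=λ(1+8/15z)y_n ⇒ h·k2=z(1+8/15z)y_n
  y_{n+1}/y_n = 1 + 1/3z + 2/3z(1+8/15z) = 1 + z + 16/45z²
  R(z) = 1 + z + 16/45z².

Need |R(x)|<1, x<0.
x=-1.07: |R|=0.3371
R=1: x+16/45x²=0 ⇒ x=−45/16=-2.8125; min R=1−1/(4·16/45)=0.2969>−1
Confirm numerically:
  x=-2.350: |R|=0.61356 <1
  x=-2.197: |R|=0.51920 <1
  x=-1.254: |R|=0.30512 <1
  x=-3.200: |R|=1.44089 >1
  x=-2.951: |R|=1.14532 >1
  x=-2.905: |R|=1.09554 >1
So |R|<1 on (-2.8125, 0).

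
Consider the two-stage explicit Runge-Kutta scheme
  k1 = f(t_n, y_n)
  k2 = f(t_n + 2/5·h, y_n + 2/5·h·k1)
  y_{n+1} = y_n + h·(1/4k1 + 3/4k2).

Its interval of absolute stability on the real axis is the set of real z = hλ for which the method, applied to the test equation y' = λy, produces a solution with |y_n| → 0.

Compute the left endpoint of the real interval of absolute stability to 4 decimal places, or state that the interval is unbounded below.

z* = -3.3333.

Test eqn y'=λy, z=hλ:
  k1=λy_n ⇒ h·k1=z·y_n;  k2=λ(1+2/5z)y_n ⇒ h·k2=z(1+2/5z)y_n
  y_{n+1}/y_n = 1 + 1/4z + 3/4z(1+2/5z) = 1 + z + 3/10z²
  ⇒ R(z) = 1 + z + 3/10z².

Find x<0 with |R(x)|<1.
x=-0.36: |R|=0.6789
R=1: x+3/10x²=0 ⇒ x=−10/3=-3.3333; min R=1−1/(4·3/10)=0.1667>−1
Confirm numerically:
  x=-2.538: |R|=0.39443 <1
  x=-1.732: |R|=0.16795 <1
  x=-1.585: |R|=0.16867 <1
  x=-1.577: |R|=0.16908 <1
  x=-3.907: |R|=1.67239 >1
  x=-3.614: |R|=1.30430 >1
Stable set (-3.3333, 0).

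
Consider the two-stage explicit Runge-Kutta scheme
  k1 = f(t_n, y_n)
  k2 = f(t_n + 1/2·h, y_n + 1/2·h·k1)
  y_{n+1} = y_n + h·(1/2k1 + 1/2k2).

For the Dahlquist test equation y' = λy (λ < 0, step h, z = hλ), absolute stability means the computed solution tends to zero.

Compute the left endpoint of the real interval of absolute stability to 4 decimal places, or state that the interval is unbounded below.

z* = -4.0000.

Set f=λy, z=hλ:
  k1=λy_n ⇒ h·k1=z·y_n;  k2=λ(1+1/2z)y_n ⇒ h·k2=z(1+1/2z)y_n
  y_{n+1}/y_n = 1 + 1/2z + 1/2z(1+1/2z) = 1 + z + 1/4z²
  Hence R(z) = 1 + z + 1/4z².

Need |R(x)|<1, x<0.
x=-1.4: |R|=0.0900
R=1: x+1/4x²=0 ⇒ x=−4=-4.0000; min R=1−1/(4·1/4)=0.0000>−1
Confirm numerically:
  x=-3.920: |R|=0.92160 <1
  x=-2.839: |R|=0.17598 <1
  x=-2.336: |R|=0.02822 <1
  x=-1.924: |R|=0.00144 <1
  x=-4.574: |R|=1.65637 >1
  x=-4.052: |R|=1.05268 >1
Stable set (-4.0000, 0).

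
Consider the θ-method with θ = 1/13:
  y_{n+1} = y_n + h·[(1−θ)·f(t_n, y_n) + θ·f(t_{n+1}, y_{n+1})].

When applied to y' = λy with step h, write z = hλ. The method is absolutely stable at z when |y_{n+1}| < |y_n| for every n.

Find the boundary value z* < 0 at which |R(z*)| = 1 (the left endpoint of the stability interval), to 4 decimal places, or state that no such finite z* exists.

On y'=λy, z=hλ:
  y_{n+1} = y_n + z·[12/13·y_n + 1/13·y_{n+1}] ⇒ (1 − 1/13z)y_{n+1} = (1 + 12/13z)y_n
  so R(z) = (1 + 12/13z)/(1 − 1/13z).

Boundary: |R(x)|=1, x<0.
x=-0.86: |R|=0.1934
R=−1: 1+12/13x = −1+1/13x ⇒ -11/13x=2 ⇒ x=2/(-11/13)=-2.3636
Confirm numerically:
  x=-1.677: |R|=0.48539 <1
  x=-1.620: |R|=0.44049 <1
  x=-1.556: |R|=0.38967 <1
  x=-1.522: |R|=0.36248 <1
  x=-2.639: |R|=1.19368 >1
  x=-2.531: |R|=1.11854 >1
  x=-2.395: |R|=1.02241 >1
Interval (-2.3636, 0).

left endpoint -2.3636.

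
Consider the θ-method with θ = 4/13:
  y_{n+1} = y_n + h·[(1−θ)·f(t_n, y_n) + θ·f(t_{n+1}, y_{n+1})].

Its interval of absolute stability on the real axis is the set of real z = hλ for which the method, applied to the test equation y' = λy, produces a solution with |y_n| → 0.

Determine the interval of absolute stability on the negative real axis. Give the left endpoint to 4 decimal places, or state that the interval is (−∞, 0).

Test eqn y'=λy, z=hλ:
  y_{n+1} = y_n + z·[9/13·y_n + 4/13·y_{n+1}] ⇒ (1 − 4/13z)y_{n+1} = (1 + 9/13z)y_n
  R(z) = (1 + 9/13z)/(1 − 4/13z).

Solve |R(x)|<1 on ℝ⁻.
x=-0.58: |R|=0.5078
R=−1: 1+9/13x = −1+4/13x ⇒ -5/13x=2 ⇒ x=2/(-5/13)=-5.2000
Confirm numerically:
  x=-4.651: |R|=0.91314 <1
  x=-4.052: |R|=0.80348 <1
  x=-3.335: |R|=0.64598 <1
  x=-2.213: |R|=0.31654 <1
  x=-5.631: |R|=1.06066 >1
  x=-5.562: |R|=1.05135 >1
  x=-5.319: |R|=1.01736 >1
Stable set (-5.2000, 0).

z∈(-5.2000,0).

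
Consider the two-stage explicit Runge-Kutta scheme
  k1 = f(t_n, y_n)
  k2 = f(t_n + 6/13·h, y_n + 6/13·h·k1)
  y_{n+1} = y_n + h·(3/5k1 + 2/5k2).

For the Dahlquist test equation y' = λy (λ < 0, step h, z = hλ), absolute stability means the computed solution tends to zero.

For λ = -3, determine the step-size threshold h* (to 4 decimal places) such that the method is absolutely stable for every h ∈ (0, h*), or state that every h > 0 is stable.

With y'=λy (z=hλ):
  k1=λy_n ⇒ h·k1=z·y_n;  k2=λ(1+6/13z)y_n ⇒ h·k2=z(1+6/13z)y_n
  y_{n+1}/y_n = 1 + 3/5z + 2/5z(1+6/13z) = 1 + z + 12/65z²
  Hence R(z) = 1 + z + 12/65z².

Boundary: |R(x)|=1, x<0.
x=-0.77: |R|=0.3395
R=1: x+12/65x²=0 ⇒ x=−65/12=-5.4167; min R=1−1/(4·12/65)=-0.3542>−1
Confirm numerically:
  x=-5.092: |R|=0.69479 <1
  x=-2.939: |R|=0.34434 <1
  x=-2.804: |R|=0.35248 <1
  x=-2.274: |R|=0.31934 <1
  x=-5.896: |R|=1.52175 >1
  x=-5.799: |R|=1.40932 >1
  x=-5.476: |R|=1.05998 >1
So |R|<1 on (-5.4167, 0).

(-5.4167,0); λ=-3 ⇒ h* = (65/12)/3 = 1.8056.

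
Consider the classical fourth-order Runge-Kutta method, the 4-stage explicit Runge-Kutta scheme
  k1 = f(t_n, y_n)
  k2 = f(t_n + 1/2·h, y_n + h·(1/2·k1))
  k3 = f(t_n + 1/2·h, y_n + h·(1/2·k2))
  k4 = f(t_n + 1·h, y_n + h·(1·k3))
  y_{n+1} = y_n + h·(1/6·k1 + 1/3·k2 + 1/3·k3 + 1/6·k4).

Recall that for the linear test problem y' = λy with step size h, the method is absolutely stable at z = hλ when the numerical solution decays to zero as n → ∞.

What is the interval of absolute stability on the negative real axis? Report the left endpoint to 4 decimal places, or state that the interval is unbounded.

With y'=λy (z=hλ):
  order 4, 4-stage ⇒ R(z)=1+z+z^2/2+z^3/6+z^4/24
  (e.g. R(-1.48)=0.27481, |R|=0.27481)

Solve |R(x)|<1 on ℝ⁻.
x=-1.48: |R|=0.2748
|R(-2.03)|=0.3438 |R(-1.46)|=0.2764 |R(-0.58)|=0.5604
Bisect:
  x_lo=-3.2731 |R|=2.0214  x_hi=-0.3859 |R|=0.6799
  mid=-1.82951 |R|=0.29025 →hi
  mid=-2.55130 |R|=0.70084 →hi
  mid=-2.91220 |R|=1.20881 →lo
  mid=-2.73175 |R|=0.92223 →hi
  mid=-2.82197 |R|=1.05672 →lo
  mid=-2.77686 |R|=0.98736 →hi
  mid=-2.79942 |R|=1.02150 →lo
  mid=-2.78814 |R|=1.00430 →lo
  mid=-2.78250 |R|=0.99579 →hi
  mid=-2.78532 |R|=1.00004 →lo
  ...
  [-2.78532,-2.78514] ⇒ x*=-2.7853
Interval (-2.7853, 0).

z∈(-2.7853,0).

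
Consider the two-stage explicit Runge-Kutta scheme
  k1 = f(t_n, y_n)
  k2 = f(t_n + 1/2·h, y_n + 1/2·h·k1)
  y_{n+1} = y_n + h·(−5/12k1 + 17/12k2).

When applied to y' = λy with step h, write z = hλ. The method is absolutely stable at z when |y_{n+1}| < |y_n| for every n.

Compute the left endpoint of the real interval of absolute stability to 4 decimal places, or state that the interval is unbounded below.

z* = -1.4118.

Set f=λy, z=hλ:
  k1=λy_n ⇒ h·k1=z·y_n;  k2=λ(1+1/2z)y_n ⇒ h·k2=z(1+1/2z)y_n
  y_{n+1}/y_n = 1 − 5/12z + 17/12z(1+1/2z) = 1 + z + 17/24z²
  R(z) = 1 + z + 17/24z².

Need |R(x)|<1, x<0.
x=-0.62: |R|=0.6523
R=1: x+17/24x²=0 ⇒ x=−24/17=-1.4118; min R=1−1/(4·17/24)=0.6471>−1
Confirm numerically:
  x=-1.347: |R|=0.93821 <1
  x=-0.969: |R|=0.69610 <1
  x=-0.860: |R|=0.66388 <1
  x=-1.871: |R|=1.60862 >1
  x=-1.706: |R|=1.35556 >1
  x=-1.597: |R|=1.20954 >1
So |R|<1 on (-1.4118, 0).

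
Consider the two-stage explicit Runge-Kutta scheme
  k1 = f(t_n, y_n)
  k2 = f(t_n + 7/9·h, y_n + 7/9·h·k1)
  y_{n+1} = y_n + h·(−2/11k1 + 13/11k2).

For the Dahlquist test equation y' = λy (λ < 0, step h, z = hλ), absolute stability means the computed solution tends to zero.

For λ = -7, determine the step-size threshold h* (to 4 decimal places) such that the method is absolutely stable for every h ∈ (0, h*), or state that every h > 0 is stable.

(-1.0879,0); λ=-7 ⇒ h* = (99/91)/7 = 0.1554.

With y'=λy (z=hλ):
  k1=λy_n ⇒ h·k1=z·y_n;  k2=λ(1+7/9z)y_n ⇒ h·k2=z(1+7/9z)y_n
  y_{n+1}/y_n = 1 − 2/11z + 13/11z(1+7/9z) = 1 + z + 91/99z²
  Hence R(z) = 1 + z + 91/99z².

Solve |R(x)|<1 on ℝ⁻.
x=-1.14: |R|=1.0546
R=1: x+91/99x²=0 ⇒ x=−99/91=-1.0879; min R=1−1/(4·91/99)=0.7280>−1
Confirm numerically:
  x=-0.877: |R|=0.82998 <1
  x=-0.800: |R|=0.78828 <1
  x=-0.555: |R|=0.72813 <1
  x=-1.520: |R|=1.60370 >1
  x=-1.492: |R|=1.55418 >1
  x=-1.386: |R|=1.37976 >1
Stable set (-1.0879, 0).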